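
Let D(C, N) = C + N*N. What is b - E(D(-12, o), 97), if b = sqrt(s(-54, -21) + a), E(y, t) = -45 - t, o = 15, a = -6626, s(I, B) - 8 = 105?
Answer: 142 + I*sqrt(6513) ≈ 142.0 + 80.703*I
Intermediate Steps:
s(I, B) = 113 (s(I, B) = 8 + 105 = 113)
D(C, N) = C + N**2
b = I*sqrt(6513) (b = sqrt(113 - 6626) = sqrt(-6513) = I*sqrt(6513) ≈ 80.703*I)
b - E(D(-12, o), 97) = I*sqrt(6513) - (-45 - 1*97) = I*sqrt(6513) - (-45 - 97) = I*sqrt(6513) - 1*(-142) = I*sqrt(6513) + 142 = 142 + I*sqrt(6513)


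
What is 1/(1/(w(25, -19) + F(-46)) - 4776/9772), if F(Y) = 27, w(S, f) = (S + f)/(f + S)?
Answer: -9772/4427 ≈ -2.2074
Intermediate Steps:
w(S, f) = 1 (w(S, f) = (S + f)/(S + f) = 1)
1/(1/(w(25, -19) + F(-46)) - 4776/9772) = 1/(1/(1 + 27) - 4776/9772) = 1/(1/28 - 4776*1/9772) = 1/(1/28 - 1194/2443) = 1/(-4427/9772) = -9772/4427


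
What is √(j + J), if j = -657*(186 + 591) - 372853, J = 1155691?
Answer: 3*√30261 ≈ 521.87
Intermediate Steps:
j = -883342 (j = -657*777 - 372853 = -510489 - 372853 = -883342)
√(j + J) = √(-883342 + 1155691) = √272349 = 3*√30261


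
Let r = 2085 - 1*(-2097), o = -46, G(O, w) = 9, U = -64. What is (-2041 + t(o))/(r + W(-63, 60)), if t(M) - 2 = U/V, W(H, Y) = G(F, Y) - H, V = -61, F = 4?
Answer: -124315/259494 ≈ -0.47907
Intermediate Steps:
W(H, Y) = 9 - H
t(M) = 186/61 (t(M) = 2 - 64/(-61) = 2 - 64*(-1/61) = 2 + 64/61 = 186/61)
r = 4182 (r = 2085 + 2097 = 4182)
(-2041 + t(o))/(r + W(-63, 60)) = (-2041 + 186/61)/(4182 + (9 - 1*(-63))) = -124315/(61*(4182 + (9 + 63))) = -124315/(61*(4182 + 72)) = -124315/61/4254 = -124315/61*1/4254 = -124315/259494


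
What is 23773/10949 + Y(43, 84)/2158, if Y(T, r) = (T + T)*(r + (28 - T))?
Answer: 58136750/11813971 ≈ 4.9210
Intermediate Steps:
Y(T, r) = 2*T*(28 + r - T) (Y(T, r) = (2*T)*(28 + r - T) = 2*T*(28 + r - T))
23773/10949 + Y(43, 84)/2158 = 23773/10949 + (2*43*(28 + 84 - 1*43))/2158 = 23773*(1/10949) + (2*43*(28 + 84 - 43))*(1/2158) = 23773/10949 + (2*43*69)*(1/2158) = 23773/10949 + 5934*(1/2158) = 23773/10949 + 2967/1079 = 58136750/11813971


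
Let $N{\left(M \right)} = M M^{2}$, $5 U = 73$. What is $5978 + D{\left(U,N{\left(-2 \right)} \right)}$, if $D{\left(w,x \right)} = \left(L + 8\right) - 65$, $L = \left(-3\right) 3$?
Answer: $5912$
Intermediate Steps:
$U = \frac{73}{5}$ ($U = \frac{1}{5} \cdot 73 = \frac{73}{5} \approx 14.6$)
$N{\left(M \right)} = M^{3}$
$L = -9$
$D{\left(w,x \right)} = -66$ ($D{\left(w,x \right)} = \left(-9 + 8\right) - 65 = -1 - 65 = -66$)
$5978 + D{\left(U,N{\left(-2 \right)} \right)} = 5978 - 66 = 5912$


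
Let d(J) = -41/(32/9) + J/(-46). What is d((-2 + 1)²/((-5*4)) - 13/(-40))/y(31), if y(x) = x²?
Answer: -42457/3536480 ≈ -0.012005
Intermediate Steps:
d(J) = -369/32 - J/46 (d(J) = -41/(32*(⅑)) + J*(-1/46) = -41/32/9 - J/46 = -41*9/32 - J/46 = -369/32 - J/46)
d((-2 + 1)²/((-5*4)) - 13/(-40))/y(31) = (-369/32 - ((-2 + 1)²/((-5*4)) - 13/(-40))/46)/(31²) = (-369/32 - ((-1)²/(-20) - 13*(-1/40))/46)/961 = (-369/32 - (1*(-1/20) + 13/40)/46)*(1/961) = (-369/32 - (-1/20 + 13/40)/46)*(1/961) = (-369/32 - 1/46*11/40)*(1/961) = (-369/32 - 11/1840)*(1/961) = -42457/3680*1/961 = -42457/3536480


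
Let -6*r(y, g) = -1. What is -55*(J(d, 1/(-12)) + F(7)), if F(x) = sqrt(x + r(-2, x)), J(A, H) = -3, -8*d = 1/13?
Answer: 165 - 55*sqrt(258)/6 ≈ 17.762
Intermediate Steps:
d = -1/104 (d = -1/8/13 = -1/8*1/13 = -1/104 ≈ -0.0096154)
r(y, g) = 1/6 (r(y, g) = -1/6*(-1) = 1/6)
F(x) = sqrt(1/6 + x) (F(x) = sqrt(x + 1/6) = sqrt(1/6 + x))
-55*(J(d, 1/(-12)) + F(7)) = -55*(-3 + sqrt(6 + 36*7)/6) = -55*(-3 + sqrt(6 + 252)/6) = -55*(-3 + sqrt(258)/6) = 165 - 55*sqrt(258)/6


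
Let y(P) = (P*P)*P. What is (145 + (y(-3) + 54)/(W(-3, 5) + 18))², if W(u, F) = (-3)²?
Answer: 21316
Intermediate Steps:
y(P) = P³ (y(P) = P²*P = P³)
W(u, F) = 9
(145 + (y(-3) + 54)/(W(-3, 5) + 18))² = (145 + ((-3)³ + 54)/(9 + 18))² = (145 + (-27 + 54)/27)² = (145 + 27*(1/27))² = (145 + 1)² = 146² = 21316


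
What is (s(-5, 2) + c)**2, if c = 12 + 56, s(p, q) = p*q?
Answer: 3364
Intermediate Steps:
c = 68
(s(-5, 2) + c)**2 = (-5*2 + 68)**2 = (-10 + 68)**2 = 58**2 = 3364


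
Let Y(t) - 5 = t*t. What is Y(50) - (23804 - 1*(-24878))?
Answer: -46177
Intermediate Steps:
Y(t) = 5 + t² (Y(t) = 5 + t*t = 5 + t²)
Y(50) - (23804 - 1*(-24878)) = (5 + 50²) - (23804 - 1*(-24878)) = (5 + 2500) - (23804 + 24878) = 2505 - 1*48682 = 2505 - 48682 = -46177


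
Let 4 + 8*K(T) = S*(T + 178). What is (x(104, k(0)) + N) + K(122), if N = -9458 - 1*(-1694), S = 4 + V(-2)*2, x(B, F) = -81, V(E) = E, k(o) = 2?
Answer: -15691/2 ≈ -7845.5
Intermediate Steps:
S = 0 (S = 4 - 2*2 = 4 - 4 = 0)
N = -7764 (N = -9458 + 1694 = -7764)
K(T) = -½ (K(T) = -½ + (0*(T + 178))/8 = -½ + (0*(178 + T))/8 = -½ + (⅛)*0 = -½ + 0 = -½)
(x(104, k(0)) + N) + K(122) = (-81 - 7764) - ½ = -7845 - ½ = -15691/2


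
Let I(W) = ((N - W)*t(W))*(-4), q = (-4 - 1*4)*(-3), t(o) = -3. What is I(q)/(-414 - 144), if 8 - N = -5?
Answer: 22/93 ≈ 0.23656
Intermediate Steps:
N = 13 (N = 8 - 1*(-5) = 8 + 5 = 13)
q = 24 (q = (-4 - 4)*(-3) = -8*(-3) = 24)
I(W) = 156 - 12*W (I(W) = ((13 - W)*(-3))*(-4) = (-39 + 3*W)*(-4) = 156 - 12*W)
I(q)/(-414 - 144) = (156 - 12*24)/(-414 - 144) = (156 - 288)/(-558) = -132*(-1/558) = 22/93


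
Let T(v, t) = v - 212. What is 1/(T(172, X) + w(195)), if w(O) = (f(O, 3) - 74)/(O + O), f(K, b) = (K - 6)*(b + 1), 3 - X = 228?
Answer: -195/7459 ≈ -0.026143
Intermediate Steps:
X = -225 (X = 3 - 1*228 = 3 - 228 = -225)
f(K, b) = (1 + b)*(-6 + K) (f(K, b) = (-6 + K)*(1 + b) = (1 + b)*(-6 + K))
w(O) = (-98 + 4*O)/(2*O) (w(O) = ((-6 + O - 6*3 + O*3) - 74)/(O + O) = ((-6 + O - 18 + 3*O) - 74)/((2*O)) = ((-24 + 4*O) - 74)*(1/(2*O)) = (-98 + 4*O)*(1/(2*O)) = (-98 + 4*O)/(2*O))
T(v, t) = -212 + v
1/(T(172, X) + w(195)) = 1/((-212 + 172) + (2 - 49/195)) = 1/(-40 + (2 - 49*1/195)) = 1/(-40 + (2 - 49/195)) = 1/(-40 + 341/195) = 1/(-7459/195) = -195/7459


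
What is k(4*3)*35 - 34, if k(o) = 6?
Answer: 176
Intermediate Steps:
k(4*3)*35 - 34 = 6*35 - 34 = 210 - 34 = 176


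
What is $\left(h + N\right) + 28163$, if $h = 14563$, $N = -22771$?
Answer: $19955$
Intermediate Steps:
$\left(h + N\right) + 28163 = \left(14563 - 22771\right) + 28163 = -8208 + 28163 = 19955$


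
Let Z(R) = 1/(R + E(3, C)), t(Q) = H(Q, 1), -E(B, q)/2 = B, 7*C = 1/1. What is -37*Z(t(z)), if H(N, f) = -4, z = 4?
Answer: 37/10 ≈ 3.7000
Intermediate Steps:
C = ⅐ (C = (⅐)/1 = (⅐)*1 = ⅐ ≈ 0.14286)
E(B, q) = -2*B
t(Q) = -4
Z(R) = 1/(-6 + R) (Z(R) = 1/(R - 2*3) = 1/(R - 6) = 1/(-6 + R))
-37*Z(t(z)) = -37/(-6 - 4) = -37/(-10) = -37*(-⅒) = 37/10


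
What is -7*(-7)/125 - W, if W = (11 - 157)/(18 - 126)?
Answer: -6479/6750 ≈ -0.95985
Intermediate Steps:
W = 73/54 (W = -146/(-108) = -146*(-1/108) = 73/54 ≈ 1.3519)
-7*(-7)/125 - W = -7*(-7)/125 - 1*73/54 = 49*(1/125) - 73/54 = 49/125 - 73/54 = -6479/6750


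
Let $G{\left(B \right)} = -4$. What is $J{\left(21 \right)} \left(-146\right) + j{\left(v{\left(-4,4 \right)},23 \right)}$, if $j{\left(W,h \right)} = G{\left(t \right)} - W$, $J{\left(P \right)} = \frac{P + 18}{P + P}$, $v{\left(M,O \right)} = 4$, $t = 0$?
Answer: $- \frac{1005}{7} \approx -143.57$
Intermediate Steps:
$J{\left(P \right)} = \frac{18 + P}{2 P}$
$j{\left(W,h \right)} = -4 - W$
$J{\left(21 \right)} \left(-146\right) + j{\left(v{\left(-4,4 \right)},23 \right)} = \frac{18 + 21}{2 \cdot 21} \left(-146\right) - 8 = \frac{1}{2} \cdot \frac{1}{21} \cdot 39 \left(-146\right) - 8 = \frac{13}{14} \left(-146\right) - 8 = - \frac{949}{7} - 8 = - \frac{1005}{7}$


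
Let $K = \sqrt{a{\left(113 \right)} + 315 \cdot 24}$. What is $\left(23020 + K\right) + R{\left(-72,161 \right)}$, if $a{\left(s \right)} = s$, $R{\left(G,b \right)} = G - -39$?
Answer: $22987 + \sqrt{7673} \approx 23075.0$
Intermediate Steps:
$R{\left(G,b \right)} = 39 + G$ ($R{\left(G,b \right)} = G + 39 = 39 + G$)
$K = \sqrt{7673}$ ($K = \sqrt{113 + 315 \cdot 24} = \sqrt{113 + 7560} = \sqrt{7673} \approx 87.596$)
$\left(23020 + K\right) + R{\left(-72,161 \right)} = \left(23020 + \sqrt{7673}\right) + \left(39 - 72\right) = \left(23020 + \sqrt{7673}\right) - 33 = 22987 + \sqrt{7673}$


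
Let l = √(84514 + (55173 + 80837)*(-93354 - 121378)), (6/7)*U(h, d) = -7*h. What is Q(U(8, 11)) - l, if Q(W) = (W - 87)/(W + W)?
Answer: 457/392 - I*√29205614806 ≈ 1.1658 - 1.709e+5*I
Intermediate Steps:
U(h, d) = -49*h/6 (U(h, d) = 7*(-7*h)/6 = -49*h/6)
Q(W) = (-87 + W)/(2*W) (Q(W) = (-87 + W)/((2*W)) = (-87 + W)*(1/(2*W)) = (-87 + W)/(2*W))
l = I*√29205614806 (l = √(84514 + 136010*(-214732)) = √(84514 - 29205699320) = √(-29205614806) = I*√29205614806 ≈ 1.709e+5*I)
Q(U(8, 11)) - l = (-87 - 49/6*8)/(2*((-49/6*8))) - I*√29205614806 = (-87 - 196/3)/(2*(-196/3)) - I*√29205614806 = (½)*(-3/196)*(-457/3) - I*√29205614806 = 457/392 - I*√29205614806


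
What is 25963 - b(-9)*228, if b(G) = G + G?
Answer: 30067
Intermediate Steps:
b(G) = 2*G
25963 - b(-9)*228 = 25963 - 2*(-9)*228 = 25963 - (-18)*228 = 25963 - 1*(-4104) = 25963 + 4104 = 30067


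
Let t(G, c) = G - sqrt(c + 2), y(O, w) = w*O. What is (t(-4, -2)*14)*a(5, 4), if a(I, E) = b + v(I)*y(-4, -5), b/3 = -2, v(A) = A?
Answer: -5264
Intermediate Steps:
y(O, w) = O*w
b = -6 (b = 3*(-2) = -6)
a(I, E) = -6 + 20*I (a(I, E) = -6 + I*(-4*(-5)) = -6 + I*20 = -6 + 20*I)
t(G, c) = G - sqrt(2 + c)
(t(-4, -2)*14)*a(5, 4) = ((-4 - sqrt(2 - 2))*14)*(-6 + 20*5) = ((-4 - sqrt(0))*14)*(-6 + 100) = ((-4 - 1*0)*14)*94 = ((-4 + 0)*14)*94 = -4*14*94 = -56*94 = -5264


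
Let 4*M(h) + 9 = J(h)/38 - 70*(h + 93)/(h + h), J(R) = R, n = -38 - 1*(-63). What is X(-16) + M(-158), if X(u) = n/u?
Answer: -202975/24016 ≈ -8.4517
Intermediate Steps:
n = 25 (n = -38 + 63 = 25)
X(u) = 25/u
M(h) = -9/4 + h/152 - 35*(93 + h)/(4*h) (M(h) = -9/4 + (h/38 - 70*(h + 93)/(h + h))/4 = -9/4 + (h*(1/38) - 70*(93 + h)/(2*h))/4 = -9/4 + (h/38 - 70*(93 + h)/(2*h))/4 = -9/4 + (h/38 - 35*(93 + h)/h)/4 = -9/4 + (h/152 - 35*(93 + h)/(4*h)) = -9/4 + h/152 - 35*(93 + h)/(4*h))
X(-16) + M(-158) = 25/(-16) + (1/152)*(-123690 - 158*(-1672 - 158))/(-158) = 25*(-1/16) + (1/152)*(-1/158)*(-123690 - 158*(-1830)) = -25/16 + (1/152)*(-1/158)*(-123690 + 289140) = -25/16 + (1/152)*(-1/158)*165450 = -25/16 - 82725/12008 = -202975/24016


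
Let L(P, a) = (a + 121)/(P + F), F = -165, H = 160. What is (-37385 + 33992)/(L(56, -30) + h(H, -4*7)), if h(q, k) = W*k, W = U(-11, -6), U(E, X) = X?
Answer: -369837/18221 ≈ -20.297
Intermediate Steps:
W = -6
L(P, a) = (121 + a)/(-165 + P) (L(P, a) = (a + 121)/(P - 165) = (121 + a)/(-165 + P))
h(q, k) = -6*k
(-37385 + 33992)/(L(56, -30) + h(H, -4*7)) = (-37385 + 33992)/((121 - 30)/(-165 + 56) - (-24)*7) = -3393/(91/(-109) - 6*(-28)) = -3393/(-1/109*91 + 168) = -3393/(-91/109 + 168) = -3393/18221/109 = -3393*109/18221 = -369837/18221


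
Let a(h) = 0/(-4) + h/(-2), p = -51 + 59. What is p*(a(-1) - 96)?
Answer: -764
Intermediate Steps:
p = 8
a(h) = -h/2 (a(h) = 0*(-¼) + h*(-½) = 0 - h/2 = -h/2)
p*(a(-1) - 96) = 8*(-½*(-1) - 96) = 8*(½ - 96) = 8*(-191/2) = -764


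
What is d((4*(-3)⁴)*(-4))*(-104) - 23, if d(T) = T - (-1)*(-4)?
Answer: 135177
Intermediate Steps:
d(T) = -4 + T (d(T) = T - 1*4 = T - 4 = -4 + T)
d((4*(-3)⁴)*(-4))*(-104) - 23 = (-4 + (4*(-3)⁴)*(-4))*(-104) - 23 = (-4 + (4*81)*(-4))*(-104) - 23 = (-4 + 324*(-4))*(-104) - 23 = (-4 - 1296)*(-104) - 23 = -1300*(-104) - 23 = 135200 - 23 = 135177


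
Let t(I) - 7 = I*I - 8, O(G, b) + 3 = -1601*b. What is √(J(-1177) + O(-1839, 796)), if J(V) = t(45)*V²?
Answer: √2802631497 ≈ 52940.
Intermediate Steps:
O(G, b) = -3 - 1601*b
t(I) = -1 + I² (t(I) = 7 + (I*I - 8) = 7 + (I² - 8) = 7 + (-8 + I²) = -1 + I²)
J(V) = 2024*V² (J(V) = (-1 + 45²)*V² = (-1 + 2025)*V² = 2024*V²)
√(J(-1177) + O(-1839, 796)) = √(2024*(-1177)² + (-3 - 1601*796)) = √(2024*1385329 + (-3 - 1274396)) = √(2803905896 - 1274399) = √2802631497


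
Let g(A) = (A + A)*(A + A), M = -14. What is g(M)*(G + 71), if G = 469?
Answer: 423360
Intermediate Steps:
g(A) = 4*A² (g(A) = (2*A)*(2*A) = 4*A²)
g(M)*(G + 71) = (4*(-14)²)*(469 + 71) = (4*196)*540 = 784*540 = 423360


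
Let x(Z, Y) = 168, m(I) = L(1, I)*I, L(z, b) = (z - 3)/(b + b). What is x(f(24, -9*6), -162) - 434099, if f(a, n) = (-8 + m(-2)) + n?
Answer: -433931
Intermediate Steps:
L(z, b) = (-3 + z)/(2*b) (L(z, b) = (-3 + z)/((2*b)) = (-3 + z)*(1/(2*b)) = (-3 + z)/(2*b))
m(I) = -1 (m(I) = ((-3 + 1)/(2*I))*I = ((½)*(-2)/I)*I = (-1/I)*I = -1)
f(a, n) = -9 + n (f(a, n) = (-8 - 1) + n = -9 + n)
x(f(24, -9*6), -162) - 434099 = 168 - 434099 = -433931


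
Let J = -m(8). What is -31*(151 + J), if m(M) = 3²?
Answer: -4402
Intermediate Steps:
m(M) = 9
J = -9 (J = -1*9 = -9)
-31*(151 + J) = -31*(151 - 9) = -31*142 = -4402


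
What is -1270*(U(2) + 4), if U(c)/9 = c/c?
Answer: -16510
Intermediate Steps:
U(c) = 9 (U(c) = 9*(c/c) = 9*1 = 9)
-1270*(U(2) + 4) = -1270*(9 + 4) = -1270*13 = -16510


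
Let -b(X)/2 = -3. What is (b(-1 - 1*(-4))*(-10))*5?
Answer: -300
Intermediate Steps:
b(X) = 6 (b(X) = -2*(-3) = 6)
(b(-1 - 1*(-4))*(-10))*5 = (6*(-10))*5 = -60*5 = -300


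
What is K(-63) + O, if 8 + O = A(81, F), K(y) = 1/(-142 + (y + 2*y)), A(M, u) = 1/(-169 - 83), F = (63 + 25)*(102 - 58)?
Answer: -667879/83412 ≈ -8.0070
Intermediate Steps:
F = 3872 (F = 88*44 = 3872)
A(M, u) = -1/252 (A(M, u) = 1/(-252) = -1/252)
K(y) = 1/(-142 + 3*y)
O = -2017/252 (O = -8 - 1/252 = -2017/252 ≈ -8.0040)
K(-63) + O = 1/(-142 + 3*(-63)) - 2017/252 = 1/(-142 - 189) - 2017/252 = 1/(-331) - 2017/252 = -1/331 - 2017/252 = -667879/83412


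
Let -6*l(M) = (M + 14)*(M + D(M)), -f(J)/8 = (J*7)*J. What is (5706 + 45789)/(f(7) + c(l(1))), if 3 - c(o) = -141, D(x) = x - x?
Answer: -10299/520 ≈ -19.806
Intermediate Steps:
f(J) = -56*J**2 (f(J) = -8*J*7*J = -8*7*J*J = -56*J**2)
D(x) = 0
l(M) = -M*(14 + M)/6 (l(M) = -(M + 14)*(M + 0)/6 = -(14 + M)*M/6 = -M*(14 + M)/6)
c(o) = 144 (c(o) = 3 - 1*(-141) = 3 + 141 = 144)
(5706 + 45789)/(f(7) + c(l(1))) = (5706 + 45789)/(-56*7**2 + 144) = 51495/(-56*49 + 144) = 51495/(-2744 + 144) = 51495/(-2600) = 51495*(-1/2600) = -10299/520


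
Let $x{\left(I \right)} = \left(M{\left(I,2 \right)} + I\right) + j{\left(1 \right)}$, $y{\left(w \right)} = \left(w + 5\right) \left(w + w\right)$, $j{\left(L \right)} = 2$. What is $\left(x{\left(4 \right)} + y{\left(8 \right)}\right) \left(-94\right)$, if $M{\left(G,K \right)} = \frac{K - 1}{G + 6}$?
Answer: $- \frac{100627}{5} \approx -20125.0$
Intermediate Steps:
$M{\left(G,K \right)} = \frac{-1 + K}{6 + G}$
$y{\left(w \right)} = 2 w \left(5 + w\right)$ ($y{\left(w \right)} = \left(5 + w\right) 2 w = 2 w \left(5 + w\right)$)
$x{\left(I \right)} = 2 + I + \frac{1}{6 + I}$ ($x{\left(I \right)} = \left(\frac{-1 + 2}{6 + I} + I\right) + 2 = \left(\frac{1}{6 + I} 1 + I\right) + 2 = \left(\frac{1}{6 + I} + I\right) + 2 = \left(I + \frac{1}{6 + I}\right) + 2 = 2 + I + \frac{1}{6 + I}$)
$\left(x{\left(4 \right)} + y{\left(8 \right)}\right) \left(-94\right) = \left(\frac{1 + \left(2 + 4\right) \left(6 + 4\right)}{6 + 4} + 2 \cdot 8 \left(5 + 8\right)\right) \left(-94\right) = \left(\frac{1 + 6 \cdot 10}{10} + 2 \cdot 8 \cdot 13\right) \left(-94\right) = \left(\frac{1 + 60}{10} + 208\right) \left(-94\right) = \left(\frac{1}{10} \cdot 61 + 208\right) \left(-94\right) = \left(\frac{61}{10} + 208\right) \left(-94\right) = \frac{2141}{10} \left(-94\right) = - \frac{100627}{5}$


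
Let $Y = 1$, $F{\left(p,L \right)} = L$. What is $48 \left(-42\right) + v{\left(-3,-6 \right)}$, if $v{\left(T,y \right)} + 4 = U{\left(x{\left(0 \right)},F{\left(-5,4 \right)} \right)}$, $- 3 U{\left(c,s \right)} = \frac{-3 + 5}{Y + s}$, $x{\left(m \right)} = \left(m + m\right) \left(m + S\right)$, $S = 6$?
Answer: $- \frac{30302}{15} \approx -2020.1$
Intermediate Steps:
$x{\left(m \right)} = 2 m \left(6 + m\right)$ ($x{\left(m \right)} = \left(m + m\right) \left(m + 6\right) = 2 m \left(6 + m\right)$)
$U{\left(c,s \right)} = - \frac{2}{3 \left(1 + s\right)}$ ($U{\left(c,s \right)} = - \frac{\left(-3 + 5\right) \frac{1}{1 + s}}{3} = - \frac{2 \frac{1}{1 + s}}{3} = - \frac{2}{3 \left(1 + s\right)}$)
$v{\left(T,y \right)} = - \frac{62}{15}$ ($v{\left(T,y \right)} = -4 - \frac{2}{3 + 3 \cdot 4} = -4 - \frac{2}{3 + 12} = -4 - \frac{2}{15} = - \frac{62}{15}$)
$48 \left(-42\right) + v{\left(-3,-6 \right)} = 48 \left(-42\right) - \frac{62}{15} = -2016 - \frac{62}{15} = - \frac{30302}{15}$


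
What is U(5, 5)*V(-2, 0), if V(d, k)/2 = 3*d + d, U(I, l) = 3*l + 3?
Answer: -288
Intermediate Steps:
U(I, l) = 3 + 3*l
V(d, k) = 8*d (V(d, k) = 2*(3*d + d) = 2*(4*d) = 8*d)
U(5, 5)*V(-2, 0) = (3 + 3*5)*(8*(-2)) = (3 + 15)*(-16) = 18*(-16) = -288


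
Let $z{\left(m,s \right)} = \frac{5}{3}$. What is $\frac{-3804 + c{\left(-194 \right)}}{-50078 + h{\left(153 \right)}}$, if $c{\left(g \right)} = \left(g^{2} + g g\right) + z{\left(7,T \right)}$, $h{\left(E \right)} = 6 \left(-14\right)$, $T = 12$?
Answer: $- \frac{214409}{150486} \approx -1.4248$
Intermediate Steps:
$h{\left(E \right)} = -84$
$z{\left(m,s \right)} = \frac{5}{3}$ ($z{\left(m,s \right)} = 5 \cdot \frac{1}{3} = \frac{5}{3}$)
$c{\left(g \right)} = \frac{5}{3} + 2 g^{2}$ ($c{\left(g \right)} = \left(g^{2} + g g\right) + \frac{5}{3} = \left(g^{2} + g^{2}\right) + \frac{5}{3} = 2 g^{2} + \frac{5}{3} = \frac{5}{3} + 2 g^{2}$)
$\frac{-3804 + c{\left(-194 \right)}}{-50078 + h{\left(153 \right)}} = \frac{-3804 + \left(\frac{5}{3} + 2 \left(-194\right)^{2}\right)}{-50078 - 84} = \frac{-3804 + \left(\frac{5}{3} + 2 \cdot 37636\right)}{-50162} = \left(-3804 + \left(\frac{5}{3} + 75272\right)\right) \left(- \frac{1}{50162}\right) = \left(-3804 + \frac{225821}{3}\right) \left(- \frac{1}{50162}\right) = \frac{214409}{3} \left(- \frac{1}{50162}\right) = - \frac{214409}{150486}$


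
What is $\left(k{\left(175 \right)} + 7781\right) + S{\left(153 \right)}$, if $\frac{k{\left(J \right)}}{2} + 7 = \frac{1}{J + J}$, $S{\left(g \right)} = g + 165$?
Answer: $\frac{1414876}{175} \approx 8085.0$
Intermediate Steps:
$S{\left(g \right)} = 165 + g$
$k{\left(J \right)} = -14 + \frac{1}{J}$ ($k{\left(J \right)} = -14 + \frac{2}{J + J} = -14 + \frac{2}{2 J} = -14 + 2 \frac{1}{2 J} = -14 + \frac{1}{J}$)
$\left(k{\left(175 \right)} + 7781\right) + S{\left(153 \right)} = \left(\left(-14 + \frac{1}{175}\right) + 7781\right) + \left(165 + 153\right) = \left(\left(-14 + \frac{1}{175}\right) + 7781\right) + 318 = \left(- \frac{2449}{175} + 7781\right) + 318 = \frac{1359226}{175} + 318 = \frac{1414876}{175}$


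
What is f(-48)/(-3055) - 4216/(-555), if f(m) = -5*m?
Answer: 2549336/339105 ≈ 7.5178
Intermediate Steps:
f(-48)/(-3055) - 4216/(-555) = -5*(-48)/(-3055) - 4216/(-555) = 240*(-1/3055) - 4216*(-1/555) = -48/611 + 4216/555 = 2549336/339105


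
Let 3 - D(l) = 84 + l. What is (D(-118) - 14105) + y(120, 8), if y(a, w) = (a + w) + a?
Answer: -13820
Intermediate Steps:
D(l) = -81 - l (D(l) = 3 - (84 + l) = 3 + (-84 - l) = -81 - l)
y(a, w) = w + 2*a
(D(-118) - 14105) + y(120, 8) = ((-81 - 1*(-118)) - 14105) + (8 + 2*120) = ((-81 + 118) - 14105) + (8 + 240) = (37 - 14105) + 248 = -14068 + 248 = -13820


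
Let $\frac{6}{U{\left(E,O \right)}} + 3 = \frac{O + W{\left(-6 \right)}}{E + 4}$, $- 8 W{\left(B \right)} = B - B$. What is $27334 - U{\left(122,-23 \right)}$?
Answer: $\frac{10961690}{401} \approx 27336.0$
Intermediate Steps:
$W{\left(B \right)} = 0$ ($W{\left(B \right)} = - \frac{B - B}{8} = \left(- \frac{1}{8}\right) 0 = 0$)
$U{\left(E,O \right)} = \frac{6}{-3 + \frac{O}{4 + E}}$ ($U{\left(E,O \right)} = \frac{6}{-3 + \frac{O + 0}{E + 4}} = \frac{6}{-3 + \frac{O}{4 + E}}$)
$27334 - U{\left(122,-23 \right)} = 27334 - \frac{6 \left(-4 - 122\right)}{12 - -23 + 3 \cdot 122} = 27334 - \frac{6 \left(-4 - 122\right)}{12 + 23 + 366} = 27334 - 6 \cdot \frac{1}{401} \left(-126\right) = 27334 - - \frac{756}{401} = 27334 + \frac{756}{401} = \frac{10961690}{401}$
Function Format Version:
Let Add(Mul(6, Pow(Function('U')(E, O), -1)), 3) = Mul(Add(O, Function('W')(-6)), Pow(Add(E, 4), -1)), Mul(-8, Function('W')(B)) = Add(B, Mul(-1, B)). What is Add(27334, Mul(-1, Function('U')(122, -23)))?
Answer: Rational(10961690, 401) ≈ 27336.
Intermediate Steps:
Function('W')(B) = 0 (Function('W')(B) = Mul(Rational(-1, 8), Add(B, Mul(-1, B))) = Mul(Rational(-1, 8), 0) = 0)
Function('U')(E, O) = Mul(6, Pow(Add(-3, Mul(O, Pow(Add(4, E), -1))), -1)) (Function('U')(E, O) = Mul(6, Pow(Add(-3, Mul(Add(O, 0), Pow(Add(E, 4), -1))), -1)) = Mul(6, Pow(Add(-3, Mul(O, Pow(Add(4, E), -1))), -1)))
Add(27334, Mul(-1, Function('U')(122, -23))) = Add(27334, Mul(-1, Mul(6, Pow(Add(12, Mul(-1, -23), Mul(3, 122)), -1), Add(-4, Mul(-1, 122))))) = Add(27334, Mul(-1, Mul(6, Pow(Add(12, 23, 366), -1), Add(-4, -122)))) = Add(27334, Mul(-1, Mul(6, Pow(401, -1), -126))) = Add(27334, Mul(-1, Mul(6, Rational(1, 401), -126))) = Add(27334, Mul(-1, Rational(-756, 401))) = Add(27334, Rational(756, 401)) = Rational(10961690, 401)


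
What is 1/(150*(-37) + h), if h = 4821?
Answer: -1/729 ≈ -0.0013717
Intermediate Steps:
1/(150*(-37) + h) = 1/(150*(-37) + 4821) = 1/(-5550 + 4821) = 1/(-729) = -1/729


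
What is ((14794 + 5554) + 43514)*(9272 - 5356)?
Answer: 250083592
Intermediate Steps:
((14794 + 5554) + 43514)*(9272 - 5356) = (20348 + 43514)*3916 = 63862*3916 = 250083592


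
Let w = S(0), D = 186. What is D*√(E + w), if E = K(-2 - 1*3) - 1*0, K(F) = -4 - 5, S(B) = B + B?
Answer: 558*I ≈ 558.0*I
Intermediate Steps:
S(B) = 2*B
w = 0 (w = 2*0 = 0)
K(F) = -9
E = -9 (E = -9 - 1*0 = -9 + 0 = -9)
D*√(E + w) = 186*√(-9 + 0) = 186*√(-9) = 186*(3*I) = 558*I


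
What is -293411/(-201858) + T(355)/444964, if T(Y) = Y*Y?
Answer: 77998243327/44909771556 ≈ 1.7368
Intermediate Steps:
T(Y) = Y²
-293411/(-201858) + T(355)/444964 = -293411/(-201858) + 355²/444964 = -293411*(-1/201858) + 126025*(1/444964) = 293411/201858 + 126025/444964 = 77998243327/44909771556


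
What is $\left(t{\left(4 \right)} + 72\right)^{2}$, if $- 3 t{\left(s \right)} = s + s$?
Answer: $\frac{43264}{9} \approx 4807.1$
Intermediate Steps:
$t{\left(s \right)} = - \frac{2 s}{3}$ ($t{\left(s \right)} = - \frac{s + s}{3} = - \frac{2 s}{3}$)
$\left(t{\left(4 \right)} + 72\right)^{2} = \left(\left(- \frac{2}{3}\right) 4 + 72\right)^{2} = \left(- \frac{8}{3} + 72\right)^{2} = \left(\frac{208}{3}\right)^{2} = \frac{43264}{9}$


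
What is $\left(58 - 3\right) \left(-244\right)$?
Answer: $-13420$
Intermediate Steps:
$\left(58 - 3\right) \left(-244\right) = 55 \left(-244\right) = -13420$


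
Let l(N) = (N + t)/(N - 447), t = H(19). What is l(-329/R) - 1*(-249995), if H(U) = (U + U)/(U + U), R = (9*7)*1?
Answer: 508739844/2035 ≈ 2.5000e+5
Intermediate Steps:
R = 63 (R = 63*1 = 63)
H(U) = 1 (H(U) = (2*U)/((2*U)) = (2*U)*(1/(2*U)) = 1)
t = 1
l(N) = (1 + N)/(-447 + N) (l(N) = (N + 1)/(N - 447) = (1 + N)/(-447 + N))
l(-329/R) - 1*(-249995) = (1 - 329/63)/(-447 - 329/63) - 1*(-249995) = (1 - 329*1/63)/(-447 - 329*1/63) + 249995 = (1 - 47/9)/(-447 - 47/9) + 249995 = -38/9/(-4070/9) + 249995 = -9/4070*(-38/9) + 249995 = 19/2035 + 249995 = 508739844/2035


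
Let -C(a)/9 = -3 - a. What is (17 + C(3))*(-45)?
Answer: -3195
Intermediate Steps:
C(a) = 27 + 9*a (C(a) = -9*(-3 - a) = 27 + 9*a)
(17 + C(3))*(-45) = (17 + (27 + 9*3))*(-45) = (17 + (27 + 27))*(-45) = (17 + 54)*(-45) = 71*(-45) = -3195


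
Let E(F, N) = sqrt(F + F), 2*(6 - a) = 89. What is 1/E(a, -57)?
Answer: -I*sqrt(77)/77 ≈ -0.11396*I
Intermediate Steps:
a = -77/2 (a = 6 - 1/2*89 = 6 - 89/2 = -77/2 ≈ -38.500)
E(F, N) = sqrt(2)*sqrt(F) (E(F, N) = sqrt(2*F) = sqrt(2)*sqrt(F))
1/E(a, -57) = 1/(sqrt(2)*sqrt(-77/2)) = 1/(sqrt(2)*(I*sqrt(154)/2)) = 1/(I*sqrt(77)) = -I*sqrt(77)/77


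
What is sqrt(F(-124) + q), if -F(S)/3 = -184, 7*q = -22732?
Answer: 2*I*sqrt(33019)/7 ≈ 51.918*I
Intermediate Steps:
q = -22732/7 (q = (1/7)*(-22732) = -22732/7 ≈ -3247.4)
F(S) = 552 (F(S) = -3*(-184) = 552)
sqrt(F(-124) + q) = sqrt(552 - 22732/7) = sqrt(-18868/7) = 2*I*sqrt(33019)/7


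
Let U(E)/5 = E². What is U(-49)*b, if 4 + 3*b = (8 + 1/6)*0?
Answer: -48020/3 ≈ -16007.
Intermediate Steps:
U(E) = 5*E²
b = -4/3 (b = -4/3 + ((8 + 1/6)*0)/3 = -4/3 + ((8 + ⅙)*0)/3 = -4/3 + ((49/6)*0)/3 = -4/3 + (⅓)*0 = -4/3 + 0 = -4/3 ≈ -1.3333)
U(-49)*b = (5*(-49)²)*(-4/3) = (5*2401)*(-4/3) = 12005*(-4/3) = -48020/3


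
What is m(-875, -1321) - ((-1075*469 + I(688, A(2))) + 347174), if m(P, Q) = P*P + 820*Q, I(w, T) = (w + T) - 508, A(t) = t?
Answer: -160776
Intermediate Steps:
I(w, T) = -508 + T + w (I(w, T) = (T + w) - 508 = -508 + T + w)
m(P, Q) = P² + 820*Q
m(-875, -1321) - ((-1075*469 + I(688, A(2))) + 347174) = ((-875)² + 820*(-1321)) - ((-1075*469 + (-508 + 2 + 688)) + 347174) = (765625 - 1083220) - ((-504175 + 182) + 347174) = -317595 - (-503993 + 347174) = -317595 - 1*(-156819) = -317595 + 156819 = -160776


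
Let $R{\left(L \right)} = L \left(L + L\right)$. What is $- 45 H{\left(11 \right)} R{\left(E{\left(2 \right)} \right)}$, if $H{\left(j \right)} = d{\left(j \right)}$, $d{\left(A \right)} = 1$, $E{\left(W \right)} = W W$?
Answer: $-1440$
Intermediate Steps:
$E{\left(W \right)} = W^{2}$
$H{\left(j \right)} = 1$
$R{\left(L \right)} = 2 L^{2}$ ($R{\left(L \right)} = L 2 L = 2 L^{2}$)
$- 45 H{\left(11 \right)} R{\left(E{\left(2 \right)} \right)} = \left(-45\right) 1 \cdot 2 \left(2^{2}\right)^{2} = - 45 \cdot 2 \cdot 4^{2} = - 45 \cdot 2 \cdot 16 = \left(-45\right) 32 = -1440$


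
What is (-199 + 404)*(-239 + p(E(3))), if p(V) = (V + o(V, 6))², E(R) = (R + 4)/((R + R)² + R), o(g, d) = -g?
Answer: -48995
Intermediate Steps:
E(R) = (4 + R)/(R + 4*R²) (E(R) = (4 + R)/((2*R)² + R) = (4 + R)/(4*R² + R) = (4 + R)/(R + 4*R²))
p(V) = 0 (p(V) = (V - V)² = 0² = 0)
(-199 + 404)*(-239 + p(E(3))) = (-199 + 404)*(-239 + 0) = 205*(-239) = -48995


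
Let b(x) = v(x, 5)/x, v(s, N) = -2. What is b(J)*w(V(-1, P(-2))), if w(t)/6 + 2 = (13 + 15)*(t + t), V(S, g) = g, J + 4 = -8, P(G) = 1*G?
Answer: -114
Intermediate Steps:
P(G) = G
J = -12 (J = -4 - 8 = -12)
w(t) = -12 + 336*t (w(t) = -12 + 6*((13 + 15)*(t + t)) = -12 + 6*(28*(2*t)) = -12 + 6*(56*t) = -12 + 336*t)
b(x) = -2/x
b(J)*w(V(-1, P(-2))) = (-2/(-12))*(-12 + 336*(-2)) = (-2*(-1/12))*(-12 - 672) = (⅙)*(-684) = -114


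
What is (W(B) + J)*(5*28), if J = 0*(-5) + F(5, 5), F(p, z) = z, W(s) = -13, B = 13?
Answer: -1120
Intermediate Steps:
J = 5 (J = 0*(-5) + 5 = 0 + 5 = 5)
(W(B) + J)*(5*28) = (-13 + 5)*(5*28) = -8*140 = -1120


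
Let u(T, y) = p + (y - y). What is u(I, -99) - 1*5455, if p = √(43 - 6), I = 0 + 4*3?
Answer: -5455 + √37 ≈ -5448.9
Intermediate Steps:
I = 12 (I = 0 + 12 = 12)
p = √37 ≈ 6.0828
u(T, y) = √37 (u(T, y) = √37 + (y - y) = √37 + 0 = √37)
u(I, -99) - 1*5455 = √37 - 1*5455 = √37 - 5455 = -5455 + √37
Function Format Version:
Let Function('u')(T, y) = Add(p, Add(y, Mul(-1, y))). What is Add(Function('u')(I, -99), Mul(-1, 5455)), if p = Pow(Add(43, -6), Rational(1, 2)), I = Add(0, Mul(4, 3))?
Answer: Add(-5455, Pow(37, Rational(1, 2))) ≈ -5448.9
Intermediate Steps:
I = 12 (I = Add(0, 12) = 12)
p = Pow(37, Rational(1, 2)) ≈ 6.0828
Function('u')(T, y) = Pow(37, Rational(1, 2)) (Function('u')(T, y) = Add(Pow(37, Rational(1, 2)), Add(y, Mul(-1, y))) = Add(Pow(37, Rational(1, 2)), 0) = Pow(37, Rational(1, 2)))
Add(Function('u')(I, -99), Mul(-1, 5455)) = Add(Pow(37, Rational(1, 2)), Mul(-1, 5455)) = Add(Pow(37, Rational(1, 2)), -5455) = Add(-5455, Pow(37, Rational(1, 2)))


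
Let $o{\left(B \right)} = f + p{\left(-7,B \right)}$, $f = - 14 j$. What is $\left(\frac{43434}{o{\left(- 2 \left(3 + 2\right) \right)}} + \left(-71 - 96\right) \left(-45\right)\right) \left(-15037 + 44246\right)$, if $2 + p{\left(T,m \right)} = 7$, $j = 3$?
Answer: $\frac{6853044789}{37} \approx 1.8522 \cdot 10^{8}$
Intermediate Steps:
$p{\left(T,m \right)} = 5$ ($p{\left(T,m \right)} = -2 + 7 = 5$)
$f = -42$ ($f = \left(-14\right) 3 = -42$)
$o{\left(B \right)} = -37$ ($o{\left(B \right)} = -42 + 5 = -37$)
$\left(\frac{43434}{o{\left(- 2 \left(3 + 2\right) \right)}} + \left(-71 - 96\right) \left(-45\right)\right) \left(-15037 + 44246\right) = \left(\frac{43434}{-37} + \left(-71 - 96\right) \left(-45\right)\right) \left(-15037 + 44246\right) = \left(43434 \left(- \frac{1}{37}\right) + \left(-71 - 96\right) \left(-45\right)\right) 29209 = \left(- \frac{43434}{37} - -7515\right) 29209 = \left(- \frac{43434}{37} + 7515\right) 29209 = \frac{234621}{37} \cdot 29209 = \frac{6853044789}{37}$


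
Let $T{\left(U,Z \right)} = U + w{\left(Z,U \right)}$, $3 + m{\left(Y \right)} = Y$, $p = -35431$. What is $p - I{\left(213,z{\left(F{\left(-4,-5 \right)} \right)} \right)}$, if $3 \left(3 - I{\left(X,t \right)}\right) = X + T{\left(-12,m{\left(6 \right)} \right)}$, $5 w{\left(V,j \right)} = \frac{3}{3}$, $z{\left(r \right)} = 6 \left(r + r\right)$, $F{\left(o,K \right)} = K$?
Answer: $- \frac{530504}{15} \approx -35367.0$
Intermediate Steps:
$m{\left(Y \right)} = -3 + Y$
$z{\left(r \right)} = 12 r$ ($z{\left(r \right)} = 6 \cdot 2 r = 12 r$)
$w{\left(V,j \right)} = \frac{1}{5}$ ($w{\left(V,j \right)} = \frac{3 \cdot \frac{1}{3}}{5} = \frac{1}{5} \cdot 1 = \frac{1}{5}$)
$T{\left(U,Z \right)} = \frac{1}{5} + U$ ($T{\left(U,Z \right)} = U + \frac{1}{5} = \frac{1}{5} + U$)
$I{\left(X,t \right)} = \frac{104}{15} - \frac{X}{3}$ ($I{\left(X,t \right)} = 3 - \frac{X + \left(\frac{1}{5} - 12\right)}{3} = 3 - \frac{X - \frac{59}{5}}{3} = 3 - \frac{- \frac{59}{5} + X}{3} = 3 - \left(- \frac{59}{15} + \frac{X}{3}\right) = \frac{104}{15} - \frac{X}{3}$)
$p - I{\left(213,z{\left(F{\left(-4,-5 \right)} \right)} \right)} = -35431 - \left(\frac{104}{15} - 71\right) = -35431 - - \frac{961}{15} = -35431 + \frac{961}{15} = - \frac{530504}{15}$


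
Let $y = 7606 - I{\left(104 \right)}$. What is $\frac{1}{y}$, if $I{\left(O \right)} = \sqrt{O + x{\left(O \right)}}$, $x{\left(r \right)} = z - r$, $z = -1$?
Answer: $\frac{7606}{57851237} + \frac{i}{57851237} \approx 0.00013148 + 1.7286 \cdot 10^{-8} i$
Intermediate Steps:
$x{\left(r \right)} = -1 - r$
$I{\left(O \right)} = i$ ($I{\left(O \right)} = \sqrt{O - \left(1 + O\right)} = \sqrt{-1} = i$)
$y = 7606 - i \approx 7606.0 - 1.0 i$
$\frac{1}{y} = \frac{1}{7606 - i} = \frac{7606 + i}{57851237}$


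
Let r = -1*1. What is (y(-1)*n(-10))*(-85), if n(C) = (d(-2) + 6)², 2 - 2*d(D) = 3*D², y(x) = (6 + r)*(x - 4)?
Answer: 2125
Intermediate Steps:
r = -1
y(x) = -20 + 5*x (y(x) = (6 - 1)*(x - 4) = 5*(-4 + x) = -20 + 5*x)
d(D) = 1 - 3*D²/2
n(C) = 1 (n(C) = ((1 - 3/2*(-2)²) + 6)² = ((1 - 3/2*4) + 6)² = ((1 - 6) + 6)² = (-5 + 6)² = 1² = 1)
(y(-1)*n(-10))*(-85) = ((-20 + 5*(-1))*1)*(-85) = ((-20 - 5)*1)*(-85) = -25*1*(-85) = -25*(-85) = 2125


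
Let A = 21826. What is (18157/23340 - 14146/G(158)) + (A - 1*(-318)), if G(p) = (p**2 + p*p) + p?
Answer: 12943537783211/584503620 ≈ 22145.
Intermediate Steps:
G(p) = p + 2*p**2 (G(p) = (p**2 + p**2) + p = 2*p**2 + p = p + 2*p**2)
(18157/23340 - 14146/G(158)) + (A - 1*(-318)) = (18157/23340 - 14146*1/(158*(1 + 2*158))) + (21826 - 1*(-318)) = (18157*(1/23340) - 14146*1/(158*(1 + 316))) + (21826 + 318) = (18157/23340 - 14146/(158*317)) + 22144 = (18157/23340 - 14146/50086) + 22144 = (18157/23340 - 14146*1/50086) + 22144 = (18157/23340 - 7073/25043) + 22144 = 289621931/584503620 + 22144 = 12943537783211/584503620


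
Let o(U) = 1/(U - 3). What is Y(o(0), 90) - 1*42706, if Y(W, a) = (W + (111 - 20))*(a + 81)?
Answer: -27202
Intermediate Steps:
o(U) = 1/(-3 + U)
Y(W, a) = (81 + a)*(91 + W) (Y(W, a) = (W + 91)*(81 + a) = (91 + W)*(81 + a) = (81 + a)*(91 + W))
Y(o(0), 90) - 1*42706 = (7371 + 81/(-3 + 0) + 91*90 + 90/(-3 + 0)) - 1*42706 = (7371 + 81/(-3) + 8190 + 90/(-3)) - 42706 = (7371 + 81*(-⅓) + 8190 - ⅓*90) - 42706 = (7371 - 27 + 8190 - 30) - 42706 = 15504 - 42706 = -27202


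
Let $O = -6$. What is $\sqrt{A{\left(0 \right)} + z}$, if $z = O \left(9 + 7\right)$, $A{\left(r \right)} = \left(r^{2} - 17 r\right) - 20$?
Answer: $2 i \sqrt{29} \approx 10.77 i$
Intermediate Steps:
$A{\left(r \right)} = -20 + r^{2} - 17 r$
$z = -96$ ($z = - 6 \left(9 + 7\right) = \left(-6\right) 16 = -96$)
$\sqrt{A{\left(0 \right)} + z} = \sqrt{\left(-20 + 0^{2} - 0\right) - 96} = \sqrt{\left(-20 + 0 + 0\right) - 96} = \sqrt{-20 - 96} = \sqrt{-116} = 2 i \sqrt{29}$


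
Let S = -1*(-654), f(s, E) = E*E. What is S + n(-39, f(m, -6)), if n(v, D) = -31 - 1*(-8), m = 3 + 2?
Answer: 631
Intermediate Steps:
m = 5
f(s, E) = E²
n(v, D) = -23 (n(v, D) = -31 + 8 = -23)
S = 654
S + n(-39, f(m, -6)) = 654 - 23 = 631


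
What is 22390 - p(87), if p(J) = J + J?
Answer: 22216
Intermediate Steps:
p(J) = 2*J
22390 - p(87) = 22390 - 2*87 = 22390 - 1*174 = 22390 - 174 = 22216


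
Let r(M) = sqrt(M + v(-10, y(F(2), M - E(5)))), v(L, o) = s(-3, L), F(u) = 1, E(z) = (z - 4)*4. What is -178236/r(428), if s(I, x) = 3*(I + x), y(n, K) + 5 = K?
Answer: -178236*sqrt(389)/389 ≈ -9036.9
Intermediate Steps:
E(z) = -16 + 4*z (E(z) = (-4 + z)*4 = -16 + 4*z)
y(n, K) = -5 + K
s(I, x) = 3*I + 3*x
v(L, o) = -9 + 3*L (v(L, o) = 3*(-3) + 3*L = -9 + 3*L)
r(M) = sqrt(-39 + M) (r(M) = sqrt(M + (-9 + 3*(-10))) = sqrt(M + (-9 - 30)) = sqrt(M - 39) = sqrt(-39 + M))
-178236/r(428) = -178236/sqrt(-39 + 428) = -178236*sqrt(389)/389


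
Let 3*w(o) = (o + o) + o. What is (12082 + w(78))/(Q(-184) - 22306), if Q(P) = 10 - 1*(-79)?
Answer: -12160/22217 ≈ -0.54733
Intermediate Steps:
Q(P) = 89 (Q(P) = 10 + 79 = 89)
w(o) = o (w(o) = ((o + o) + o)/3 = (2*o + o)/3 = (3*o)/3 = o)
(12082 + w(78))/(Q(-184) - 22306) = (12082 + 78)/(89 - 22306) = 12160/(-22217) = 12160*(-1/22217) = -12160/22217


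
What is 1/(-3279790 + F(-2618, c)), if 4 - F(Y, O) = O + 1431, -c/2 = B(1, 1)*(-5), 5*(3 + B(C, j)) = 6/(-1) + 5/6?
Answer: -3/9843530 ≈ -3.0477e-7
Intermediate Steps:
B(C, j) = -121/30 (B(C, j) = -3 + (6/(-1) + 5/6)/5 = -3 + (6*(-1) + 5*(⅙))/5 = -3 + (-6 + ⅚)/5 = -3 + (⅕)*(-31/6) = -3 - 31/30 = -121/30)
c = -121/3 (c = -(-121)*(-5)/15 = -2*121/6 = -121/3 ≈ -40.333)
F(Y, O) = -1427 - O (F(Y, O) = 4 - (O + 1431) = 4 - (1431 + O) = 4 + (-1431 - O) = -1427 - O)
1/(-3279790 + F(-2618, c)) = 1/(-3279790 + (-1427 - 1*(-121/3))) = 1/(-3279790 + (-1427 + 121/3)) = 1/(-3279790 - 4160/3) = 1/(-9843530/3) = -3/9843530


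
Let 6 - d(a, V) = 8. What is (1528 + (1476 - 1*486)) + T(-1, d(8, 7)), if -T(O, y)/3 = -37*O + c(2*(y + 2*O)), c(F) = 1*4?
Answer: 2395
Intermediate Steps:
d(a, V) = -2 (d(a, V) = 6 - 1*8 = 6 - 8 = -2)
c(F) = 4
T(O, y) = -12 + 111*O (T(O, y) = -3*(-37*O + 4) = -3*(4 - 37*O) = -12 + 111*O)
(1528 + (1476 - 1*486)) + T(-1, d(8, 7)) = (1528 + (1476 - 1*486)) + (-12 + 111*(-1)) = (1528 + (1476 - 486)) + (-12 - 111) = (1528 + 990) - 123 = 2518 - 123 = 2395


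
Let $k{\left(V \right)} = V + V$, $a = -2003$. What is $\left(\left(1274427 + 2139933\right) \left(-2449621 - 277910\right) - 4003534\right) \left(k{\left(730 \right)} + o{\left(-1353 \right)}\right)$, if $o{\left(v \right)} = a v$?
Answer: $-25251771096842006186$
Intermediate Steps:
$o{\left(v \right)} = - 2003 v$
$k{\left(V \right)} = 2 V$
$\left(\left(1274427 + 2139933\right) \left(-2449621 - 277910\right) - 4003534\right) \left(k{\left(730 \right)} + o{\left(-1353 \right)}\right) = \left(\left(1274427 + 2139933\right) \left(-2449621 - 277910\right) - 4003534\right) \left(2 \cdot 730 - -2710059\right) = \left(3414360 \left(-2727531\right) - 4003534\right) \left(1460 + 2710059\right) = \left(-9312772745160 - 4003534\right) 2711519 = \left(-9312776748694\right) 2711519 = -25251771096842006186$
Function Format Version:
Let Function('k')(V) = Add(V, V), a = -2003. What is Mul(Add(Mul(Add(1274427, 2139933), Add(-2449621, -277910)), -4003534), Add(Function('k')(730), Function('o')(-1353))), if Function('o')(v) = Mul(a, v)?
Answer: -25251771096842006186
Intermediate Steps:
Function('o')(v) = Mul(-2003, v)
Function('k')(V) = Mul(2, V)
Mul(Add(Mul(Add(1274427, 2139933), Add(-2449621, -277910)), -4003534), Add(Function('k')(730), Function('o')(-1353))) = Mul(Add(Mul(Add(1274427, 2139933), Add(-2449621, -277910)), -4003534), Add(Mul(2, 730), Mul(-2003, -1353))) = Mul(Add(Mul(3414360, -2727531), -4003534), Add(1460, 2710059)) = Mul(Add(-9312772745160, -4003534), 2711519) = Mul(-9312776748694, 2711519) = -25251771096842006186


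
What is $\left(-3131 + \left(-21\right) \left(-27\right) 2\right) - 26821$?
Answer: $-28818$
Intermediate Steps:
$\left(-3131 + \left(-21\right) \left(-27\right) 2\right) - 26821 = \left(-3131 + 567 \cdot 2\right) - 26821 = \left(-3131 + 1134\right) - 26821 = -1997 - 26821 = -28818$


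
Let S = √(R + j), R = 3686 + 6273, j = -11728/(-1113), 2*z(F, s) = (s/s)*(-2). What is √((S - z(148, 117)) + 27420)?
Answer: √(33968284749 + 1113*√12349953735)/1113 ≈ 165.89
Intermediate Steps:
z(F, s) = -1 (z(F, s) = ((s/s)*(-2))/2 = (1*(-2))/2 = (½)*(-2) = -1)
j = 11728/1113 (j = -11728*(-1/1113) = 11728/1113 ≈ 10.537)
R = 9959
S = √12349953735/1113 (S = √(9959 + 11728/1113) = √(11096095/1113) = √12349953735/1113 ≈ 99.848)
√((S - z(148, 117)) + 27420) = √((√12349953735/1113 - 1*(-1)) + 27420) = √((√12349953735/1113 + 1) + 27420) = √((1 + √12349953735/1113) + 27420) = √(27421 + √12349953735/1113)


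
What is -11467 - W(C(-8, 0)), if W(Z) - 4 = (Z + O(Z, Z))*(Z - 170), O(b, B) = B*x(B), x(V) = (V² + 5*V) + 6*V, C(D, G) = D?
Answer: 21281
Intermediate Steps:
x(V) = V² + 11*V
O(b, B) = B²*(11 + B) (O(b, B) = B*(B*(11 + B)) = B²*(11 + B))
W(Z) = 4 + (-170 + Z)*(Z + Z²*(11 + Z)) (W(Z) = 4 + (Z + Z²*(11 + Z))*(Z - 170) = 4 + (Z + Z²*(11 + Z))*(-170 + Z) = 4 + (-170 + Z)*(Z + Z²*(11 + Z)))
-11467 - W(C(-8, 0)) = -11467 - (4 + (-8)⁴ - 1869*(-8)² - 170*(-8) - 159*(-8)³) = -11467 - (4 + 4096 - 1869*64 + 1360 - 159*(-512)) = -11467 - (4 + 4096 - 119616 + 1360 + 81408) = -11467 - 1*(-32748) = -11467 + 32748 = 21281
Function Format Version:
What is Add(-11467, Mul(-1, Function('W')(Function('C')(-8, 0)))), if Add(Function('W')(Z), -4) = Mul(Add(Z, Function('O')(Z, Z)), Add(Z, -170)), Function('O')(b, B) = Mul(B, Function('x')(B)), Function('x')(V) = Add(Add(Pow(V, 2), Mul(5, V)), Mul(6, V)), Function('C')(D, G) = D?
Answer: 21281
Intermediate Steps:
Function('x')(V) = Add(Pow(V, 2), Mul(11, V))
Function('O')(b, B) = Mul(Pow(B, 2), Add(11, B)) (Function('O')(b, B) = Mul(B, Mul(B, Add(11, B))) = Mul(Pow(B, 2), Add(11, B)))
Function('W')(Z) = Add(4, Mul(Add(-170, Z), Add(Z, Mul(Pow(Z, 2), Add(11, Z))))) (Function('W')(Z) = Add(4, Mul(Add(Z, Mul(Pow(Z, 2), Add(11, Z))), Add(Z, -170))) = Add(4, Mul(Add(Z, Mul(Pow(Z, 2), Add(11, Z))), Add(-170, Z))) = Add(4, Mul(Add(-170, Z), Add(Z, Mul(Pow(Z, 2), Add(11, Z))))))
Add(-11467, Mul(-1, Function('W')(Function('C')(-8, 0)))) = Add(-11467, Mul(-1, Add(4, Pow(-8, 4), Mul(-1869, Pow(-8, 2)), Mul(-170, -8), Mul(-159, Pow(-8, 3))))) = Add(-11467, Mul(-1, Add(4, 4096, Mul(-1869, 64), 1360, Mul(-159, -512)))) = Add(-11467, Mul(-1, Add(4, 4096, -119616, 1360, 81408))) = Add(-11467, Mul(-1, -32748)) = Add(-11467, 32748) = 21281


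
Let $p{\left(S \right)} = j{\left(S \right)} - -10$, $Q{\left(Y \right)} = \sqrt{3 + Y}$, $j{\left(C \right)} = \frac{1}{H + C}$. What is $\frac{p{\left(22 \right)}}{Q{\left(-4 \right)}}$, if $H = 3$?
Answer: $- \frac{251 i}{25} \approx - 10.04 i$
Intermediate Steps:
$j{\left(C \right)} = \frac{1}{3 + C}$
$p{\left(S \right)} = 10 + \frac{1}{3 + S}$ ($p{\left(S \right)} = \frac{1}{3 + S} - -10 = \frac{1}{3 + S} + 10 = 10 + \frac{1}{3 + S}$)
$\frac{p{\left(22 \right)}}{Q{\left(-4 \right)}} = \frac{\frac{1}{3 + 22} \left(31 + 10 \cdot 22\right)}{\sqrt{3 - 4}} = \frac{\frac{1}{25} \left(31 + 220\right)}{\sqrt{-1}} = \frac{\frac{1}{25} \cdot 251}{i} = \frac{251 \left(- i\right)}{25} = - \frac{251 i}{25}$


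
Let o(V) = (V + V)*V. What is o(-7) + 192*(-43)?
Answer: -8158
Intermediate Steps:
o(V) = 2*V² (o(V) = (2*V)*V = 2*V²)
o(-7) + 192*(-43) = 2*(-7)² + 192*(-43) = 2*49 - 8256 = 98 - 8256 = -8158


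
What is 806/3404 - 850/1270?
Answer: -93489/216154 ≈ -0.43251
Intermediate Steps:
806/3404 - 850/1270 = 806*(1/3404) - 850*1/1270 = 403/1702 - 85/127 = -93489/216154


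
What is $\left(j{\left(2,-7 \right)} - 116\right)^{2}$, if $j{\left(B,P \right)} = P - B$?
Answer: $15625$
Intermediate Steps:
$\left(j{\left(2,-7 \right)} - 116\right)^{2} = \left(\left(-7 - 2\right) - 116\right)^{2} = \left(-9 - 116\right)^{2} = \left(-125\right)^{2} = 15625$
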